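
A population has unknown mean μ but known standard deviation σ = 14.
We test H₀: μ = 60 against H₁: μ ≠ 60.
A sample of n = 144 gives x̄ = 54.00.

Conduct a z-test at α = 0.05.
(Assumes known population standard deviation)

Answer: z = -5.1427, reject H₀

Derivation:
Standard error: SE = σ/√n = 14/√144 = 1.1667
z-statistic: z = (x̄ - μ₀)/SE = (54.00 - 60)/1.1667 = -5.1427
Critical value: ±1.960
p-value < 0.0001
Decision: reject H₀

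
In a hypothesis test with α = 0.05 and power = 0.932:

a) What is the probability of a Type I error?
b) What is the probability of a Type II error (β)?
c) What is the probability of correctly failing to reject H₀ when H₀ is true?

Answer: a) 0.05, b) 0.068, c) 0.95

Derivation:
a) Type I error probability = α = 0.05
b) Power = P(reject H₀ | H₁ true) = 1 - β = 0.932, so Type II error probability = β = 1 - Power = 0.068
c) P(fail to reject H₀ | H₀ true) = 1 - α = 0.95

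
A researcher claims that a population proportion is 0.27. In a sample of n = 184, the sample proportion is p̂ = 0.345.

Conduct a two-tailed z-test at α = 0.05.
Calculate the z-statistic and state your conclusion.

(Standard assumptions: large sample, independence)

Answer: z = 2.2915, reject H₀

Derivation:
H₀: p = 0.27, H₁: p ≠ 0.27
Standard error: SE = √(p₀(1-p₀)/n) = √(0.27×0.73/184) = 0.032729
z-statistic: z = (p̂ - p₀)/SE = (0.345 - 0.27)/0.032729 = 2.2915
Critical value: z_0.025 = ±1.960
p-value = 0.0219
Decision: reject H₀ at α = 0.05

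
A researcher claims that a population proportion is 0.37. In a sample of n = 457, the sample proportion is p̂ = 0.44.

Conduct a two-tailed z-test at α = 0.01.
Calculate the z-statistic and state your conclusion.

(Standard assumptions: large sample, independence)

H₀: p = 0.37, H₁: p ≠ 0.37
Standard error: SE = √(p₀(1-p₀)/n) = √(0.37×0.63/457) = 0.022585
z-statistic: z = (p̂ - p₀)/SE = (0.44 - 0.37)/0.022585 = 3.0994
Critical value: z_0.005 = ±2.576
p-value = 0.0019
Decision: reject H₀ at α = 0.01

Answer: z = 3.0994, reject H₀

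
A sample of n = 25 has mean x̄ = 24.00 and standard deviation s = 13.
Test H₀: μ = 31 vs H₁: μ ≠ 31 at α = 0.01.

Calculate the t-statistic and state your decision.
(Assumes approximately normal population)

df = n - 1 = 24
SE = s/√n = 13/√25 = 2.6000
t = (x̄ - μ₀)/SE = (24.00 - 31)/2.6000 = -2.6923
Critical value: t_{0.005,24} = ±2.797
p-value ≈ 0.0127
Decision: fail to reject H₀

Answer: t = -2.6923, fail to reject H₀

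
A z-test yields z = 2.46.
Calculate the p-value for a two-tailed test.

For z = 2.46:
p = 2×P(Z > |2.46|) = 2×(1 - Φ(2.46)) = 0.0139

Answer: p-value ≈ 0.0139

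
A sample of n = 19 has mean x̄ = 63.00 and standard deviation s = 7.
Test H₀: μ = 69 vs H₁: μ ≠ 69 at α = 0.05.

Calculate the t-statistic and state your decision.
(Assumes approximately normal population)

df = n - 1 = 18
SE = s/√n = 7/√19 = 1.6059
t = (x̄ - μ₀)/SE = (63.00 - 69)/1.6059 = -3.7362
Critical value: t_{0.025,18} = ±2.101
p-value ≈ 0.0015
Decision: reject H₀

Answer: t = -3.7362, reject H₀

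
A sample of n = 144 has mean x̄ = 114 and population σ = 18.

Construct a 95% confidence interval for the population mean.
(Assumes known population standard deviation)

Confidence level: 95%, α = 0.05
z_0.025 = 1.960
SE = σ/√n = 18/√144 = 1.5000
Margin of error = 1.960 × 1.5000 = 2.9400
CI: x̄ ± margin = 114 ± 2.9400
CI: (111.0600, 116.9400)

Answer: (111.0600, 116.9400)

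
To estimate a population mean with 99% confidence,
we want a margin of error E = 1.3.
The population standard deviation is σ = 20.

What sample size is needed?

Answer: n = 1571

Derivation:
z_0.005 = 2.576
n = (z×σ/E)² = (2.576×20/1.3)²
n = 1570.5979
Round up: n = 1571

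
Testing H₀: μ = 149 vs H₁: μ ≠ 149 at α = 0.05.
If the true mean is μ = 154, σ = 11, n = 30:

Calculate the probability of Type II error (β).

Answer: β ≈ 0.2982

Derivation:
SE = σ/√n = 11/√30 = 2.0083
Critical values: μ₀ ± z_0.025×SE = 149 ± 1.960×2.0083
Acceptance region: (145.0637, 152.9363)
Under H₁ (μ = 154): z_high = (152.9363 - 154)/2.0083 = -0.5297, z_low = (145.0637 - 154)/2.0083 = -4.4497
β = P(not reject | H₁) = Φ(-0.5297) - Φ(-4.4497) ≈ 0.2982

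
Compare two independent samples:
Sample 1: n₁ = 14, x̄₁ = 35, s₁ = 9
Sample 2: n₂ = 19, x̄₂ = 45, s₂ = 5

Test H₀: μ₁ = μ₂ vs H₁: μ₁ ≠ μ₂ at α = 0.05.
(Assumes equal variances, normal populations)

Answer: t = -4.0775, reject H₀

Derivation:
Pooled variance: s²_p = [13×9² + 18×5²]/(31) = 48.4839
s_p = 6.9630
SE = s_p×√(1/n₁ + 1/n₂) = 6.9630×√(1/14 + 1/19) = 2.4525
t = (x̄₁ - x̄₂)/SE = (35 - 45)/2.4525 = -4.0775
df = 31, t-critical = ±2.040
Decision: reject H₀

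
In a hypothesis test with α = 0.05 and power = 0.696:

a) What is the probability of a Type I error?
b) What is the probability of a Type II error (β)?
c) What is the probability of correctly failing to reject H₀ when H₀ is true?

a) Type I error probability = α = 0.05
b) Power = P(reject H₀ | H₁ true) = 1 - β = 0.696, so Type II error probability = β = 1 - Power = 0.304
c) P(fail to reject H₀ | H₀ true) = 1 - α = 0.95

Answer: a) 0.05, b) 0.304, c) 0.95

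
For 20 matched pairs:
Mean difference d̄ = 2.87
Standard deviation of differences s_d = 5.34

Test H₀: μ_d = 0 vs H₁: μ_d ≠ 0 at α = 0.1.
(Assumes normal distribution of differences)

Answer: t = 2.4035, reject H₀

Derivation:
df = n - 1 = 19
SE = s_d/√n = 5.34/√20 = 1.1941
t = d̄/SE = 2.87/1.1941 = 2.4035
Critical value: t_{0.05,19} = ±1.729
p-value ≈ 0.0266
Decision: reject H₀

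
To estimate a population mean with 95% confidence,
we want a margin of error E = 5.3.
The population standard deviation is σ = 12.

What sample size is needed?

Answer: n = 20

Derivation:
z_0.025 = 1.960
n = (z×σ/E)² = (1.960×12/5.3)²
n = 19.6935
Round up: n = 20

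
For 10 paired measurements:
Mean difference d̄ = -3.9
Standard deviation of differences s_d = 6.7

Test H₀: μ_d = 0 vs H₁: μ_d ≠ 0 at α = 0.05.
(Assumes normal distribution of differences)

df = n - 1 = 9
SE = s_d/√n = 6.7/√10 = 2.1187
t = d̄/SE = -3.9/2.1187 = -1.8408
Critical value: t_{0.025,9} = ±2.262
p-value ≈ 0.0988
Decision: fail to reject H₀

Answer: t = -1.8408, fail to reject H₀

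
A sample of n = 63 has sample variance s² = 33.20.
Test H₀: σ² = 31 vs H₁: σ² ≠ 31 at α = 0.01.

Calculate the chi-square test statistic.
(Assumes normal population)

df = n - 1 = 62
χ² = (n-1)s²/σ₀² = 62×33.20/31 = 66.4000
Critical values: χ²_{0.995,62} = 37.068, χ²_{0.005,62} = 94.419
Rejection region: χ² < 37.068 or χ² > 94.419
Decision: fail to reject H₀

Answer: χ² = 66.4000, fail to reject H₀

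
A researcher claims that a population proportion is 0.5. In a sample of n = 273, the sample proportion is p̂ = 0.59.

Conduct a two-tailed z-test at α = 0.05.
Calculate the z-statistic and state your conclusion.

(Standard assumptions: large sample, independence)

H₀: p = 0.5, H₁: p ≠ 0.5
Standard error: SE = √(p₀(1-p₀)/n) = √(0.5×0.5/273) = 0.030261
z-statistic: z = (p̂ - p₀)/SE = (0.59 - 0.5)/0.030261 = 2.9741
Critical value: z_0.025 = ±1.960
p-value = 0.0029
Decision: reject H₀ at α = 0.05

Answer: z = 2.9741, reject H₀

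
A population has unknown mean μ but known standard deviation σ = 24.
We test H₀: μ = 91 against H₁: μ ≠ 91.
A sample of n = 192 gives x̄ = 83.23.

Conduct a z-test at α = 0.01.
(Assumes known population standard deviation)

Standard error: SE = σ/√n = 24/√192 = 1.7321
z-statistic: z = (x̄ - μ₀)/SE = (83.23 - 91)/1.7321 = -4.4859
Critical value: ±2.576
p-value < 0.0001
Decision: reject H₀

Answer: z = -4.4859, reject H₀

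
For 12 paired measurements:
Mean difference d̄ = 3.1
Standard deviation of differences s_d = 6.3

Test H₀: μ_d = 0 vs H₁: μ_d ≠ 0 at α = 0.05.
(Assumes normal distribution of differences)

df = n - 1 = 11
SE = s_d/√n = 6.3/√12 = 1.8187
t = d̄/SE = 3.1/1.8187 = 1.7045
Critical value: t_{0.025,11} = ±2.201
p-value ≈ 0.1163
Decision: fail to reject H₀

Answer: t = 1.7045, fail to reject H₀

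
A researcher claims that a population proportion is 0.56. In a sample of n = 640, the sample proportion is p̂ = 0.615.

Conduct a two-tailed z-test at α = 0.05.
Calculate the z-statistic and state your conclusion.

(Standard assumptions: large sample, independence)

Answer: z = 2.8031, reject H₀

Derivation:
H₀: p = 0.56, H₁: p ≠ 0.56
Standard error: SE = √(p₀(1-p₀)/n) = √(0.56×0.44/640) = 0.019621
z-statistic: z = (p̂ - p₀)/SE = (0.615 - 0.56)/0.019621 = 2.8031
Critical value: z_0.025 = ±1.960
p-value = 0.0051
Decision: reject H₀ at α = 0.05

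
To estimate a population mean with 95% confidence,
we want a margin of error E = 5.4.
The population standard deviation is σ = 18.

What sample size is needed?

z_0.025 = 1.960
n = (z×σ/E)² = (1.960×18/5.4)²
n = 42.6844
Round up: n = 43

Answer: n = 43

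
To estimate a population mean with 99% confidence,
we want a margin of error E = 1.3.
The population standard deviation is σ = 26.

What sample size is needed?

z_0.005 = 2.576
n = (z×σ/E)² = (2.576×26/1.3)²
n = 2654.3104
Round up: n = 2655

Answer: n = 2655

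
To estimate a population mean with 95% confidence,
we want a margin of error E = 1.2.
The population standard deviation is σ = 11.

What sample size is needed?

Answer: n = 323

Derivation:
z_0.025 = 1.960
n = (z×σ/E)² = (1.960×11/1.2)²
n = 322.8011
Round up: n = 323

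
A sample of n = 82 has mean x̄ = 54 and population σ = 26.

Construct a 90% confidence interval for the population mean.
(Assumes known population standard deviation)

Confidence level: 90%, α = 0.1
z_0.05 = 1.645
SE = σ/√n = 26/√82 = 2.8712
Margin of error = 1.645 × 2.8712 = 4.7231
CI: x̄ ± margin = 54 ± 4.7231
CI: (49.2769, 58.7231)

Answer: (49.2769, 58.7231)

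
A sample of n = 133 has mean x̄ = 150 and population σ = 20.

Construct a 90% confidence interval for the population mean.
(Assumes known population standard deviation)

Confidence level: 90%, α = 0.1
z_0.05 = 1.645
SE = σ/√n = 20/√133 = 1.7342
Margin of error = 1.645 × 1.7342 = 2.8528
CI: x̄ ± margin = 150 ± 2.8528
CI: (147.1472, 152.8528)

Answer: (147.1472, 152.8528)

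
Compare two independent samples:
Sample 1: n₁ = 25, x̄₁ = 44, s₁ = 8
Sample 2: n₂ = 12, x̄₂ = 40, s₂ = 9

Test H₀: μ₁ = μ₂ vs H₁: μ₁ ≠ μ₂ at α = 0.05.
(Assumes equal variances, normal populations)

Pooled variance: s²_p = [24×8² + 11×9²]/(35) = 69.3429
s_p = 8.3272
SE = s_p×√(1/n₁ + 1/n₂) = 8.3272×√(1/25 + 1/12) = 2.9244
t = (x̄₁ - x̄₂)/SE = (44 - 40)/2.9244 = 1.3678
df = 35, t-critical = ±2.030
Decision: fail to reject H₀

Answer: t = 1.3678, fail to reject H₀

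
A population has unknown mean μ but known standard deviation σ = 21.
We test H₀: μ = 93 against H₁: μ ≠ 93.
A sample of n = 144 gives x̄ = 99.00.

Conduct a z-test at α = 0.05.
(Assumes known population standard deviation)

Answer: z = 3.4286, reject H₀

Derivation:
Standard error: SE = σ/√n = 21/√144 = 1.7500
z-statistic: z = (x̄ - μ₀)/SE = (99.00 - 93)/1.7500 = 3.4286
Critical value: ±1.960
p-value = 0.0006
Decision: reject H₀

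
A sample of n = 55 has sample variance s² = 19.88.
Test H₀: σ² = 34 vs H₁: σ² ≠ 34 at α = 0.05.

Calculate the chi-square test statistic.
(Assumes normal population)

Answer: χ² = 31.5741, reject H₀

Derivation:
df = n - 1 = 54
χ² = (n-1)s²/σ₀² = 54×19.88/34 = 31.5741
Critical values: χ²_{0.975,54} = 35.586, χ²_{0.025,54} = 76.192
Rejection region: χ² < 35.586 or χ² > 76.192
Decision: reject H₀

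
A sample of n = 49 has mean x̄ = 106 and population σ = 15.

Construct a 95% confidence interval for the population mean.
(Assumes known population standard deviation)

Confidence level: 95%, α = 0.05
z_0.025 = 1.960
SE = σ/√n = 15/√49 = 2.1429
Margin of error = 1.960 × 2.1429 = 4.2001
CI: x̄ ± margin = 106 ± 4.2001
CI: (101.7999, 110.2001)

Answer: (101.7999, 110.2001)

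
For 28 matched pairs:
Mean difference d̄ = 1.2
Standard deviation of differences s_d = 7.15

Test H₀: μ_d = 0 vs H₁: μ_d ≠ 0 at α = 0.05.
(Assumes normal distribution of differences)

Answer: t = 0.8881, fail to reject H₀

Derivation:
df = n - 1 = 27
SE = s_d/√n = 7.15/√28 = 1.3512
t = d̄/SE = 1.2/1.3512 = 0.8881
Critical value: t_{0.025,27} = ±2.052
p-value ≈ 0.3823
Decision: fail to reject H₀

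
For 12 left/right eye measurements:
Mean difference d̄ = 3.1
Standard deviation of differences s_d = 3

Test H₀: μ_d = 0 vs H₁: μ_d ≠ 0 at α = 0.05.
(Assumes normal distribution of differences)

df = n - 1 = 11
SE = s_d/√n = 3/√12 = 0.8660
t = d̄/SE = 3.1/0.8660 = 3.5797
Critical value: t_{0.025,11} = ±2.201
p-value ≈ 0.0043
Decision: reject H₀

Answer: t = 3.5797, reject H₀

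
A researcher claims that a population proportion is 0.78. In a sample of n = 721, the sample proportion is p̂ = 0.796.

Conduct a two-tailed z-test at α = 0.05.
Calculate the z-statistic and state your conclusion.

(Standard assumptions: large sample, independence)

H₀: p = 0.78, H₁: p ≠ 0.78
Standard error: SE = √(p₀(1-p₀)/n) = √(0.78×0.22/721) = 0.015427
z-statistic: z = (p̂ - p₀)/SE = (0.796 - 0.78)/0.015427 = 1.0371
Critical value: z_0.025 = ±1.960
p-value = 0.2997
Decision: fail to reject H₀ at α = 0.05

Answer: z = 1.0371, fail to reject H₀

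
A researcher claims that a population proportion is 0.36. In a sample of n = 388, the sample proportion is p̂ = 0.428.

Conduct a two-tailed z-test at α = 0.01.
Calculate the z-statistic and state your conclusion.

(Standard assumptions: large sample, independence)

Answer: z = 2.7905, reject H₀

Derivation:
H₀: p = 0.36, H₁: p ≠ 0.36
Standard error: SE = √(p₀(1-p₀)/n) = √(0.36×0.64/388) = 0.024368
z-statistic: z = (p̂ - p₀)/SE = (0.428 - 0.36)/0.024368 = 2.7905
Critical value: z_0.005 = ±2.576
p-value = 0.0053
Decision: reject H₀ at α = 0.01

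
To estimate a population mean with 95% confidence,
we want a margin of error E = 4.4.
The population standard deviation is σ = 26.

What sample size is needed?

Answer: n = 135

Derivation:
z_0.025 = 1.960
n = (z×σ/E)² = (1.960×26/4.4)²
n = 134.1385
Round up: n = 135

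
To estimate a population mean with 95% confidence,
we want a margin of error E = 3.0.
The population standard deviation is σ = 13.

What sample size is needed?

Answer: n = 73

Derivation:
z_0.025 = 1.960
n = (z×σ/E)² = (1.960×13/3.0)²
n = 72.1367
Round up: n = 73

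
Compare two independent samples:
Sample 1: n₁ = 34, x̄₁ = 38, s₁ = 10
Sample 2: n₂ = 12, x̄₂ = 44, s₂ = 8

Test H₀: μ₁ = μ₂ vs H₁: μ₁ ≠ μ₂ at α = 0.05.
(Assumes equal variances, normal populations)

Answer: t = -1.8732, fail to reject H₀

Derivation:
Pooled variance: s²_p = [33×10² + 11×8²]/(44) = 91.0000
s_p = 9.5394
SE = s_p×√(1/n₁ + 1/n₂) = 9.5394×√(1/34 + 1/12) = 3.2031
t = (x̄₁ - x̄₂)/SE = (38 - 44)/3.2031 = -1.8732
df = 44, t-critical = ±2.015
Decision: fail to reject H₀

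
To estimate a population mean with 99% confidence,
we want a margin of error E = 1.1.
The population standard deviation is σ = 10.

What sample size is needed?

z_0.005 = 2.576
n = (z×σ/E)² = (2.576×10/1.1)²
n = 548.4112
Round up: n = 549

Answer: n = 549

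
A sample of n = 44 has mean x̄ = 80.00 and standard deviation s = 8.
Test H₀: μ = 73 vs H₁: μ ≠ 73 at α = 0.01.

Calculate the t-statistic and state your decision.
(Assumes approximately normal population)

df = n - 1 = 43
SE = s/√n = 8/√44 = 1.2060
t = (x̄ - μ₀)/SE = (80.00 - 73)/1.2060 = 5.8043
Critical value: t_{0.005,43} = ±2.695
p-value < 0.0001
Decision: reject H₀

Answer: t = 5.8043, reject H₀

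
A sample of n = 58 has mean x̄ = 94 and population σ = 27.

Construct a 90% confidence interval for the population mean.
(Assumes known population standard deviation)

Answer: (88.1680, 99.8320)

Derivation:
Confidence level: 90%, α = 0.1
z_0.05 = 1.645
SE = σ/√n = 27/√58 = 3.5453
Margin of error = 1.645 × 3.5453 = 5.8320
CI: x̄ ± margin = 94 ± 5.8320
CI: (88.1680, 99.8320)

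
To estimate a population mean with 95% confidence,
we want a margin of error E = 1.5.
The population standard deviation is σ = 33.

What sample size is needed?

z_0.025 = 1.960
n = (z×σ/E)² = (1.960×33/1.5)²
n = 1859.3344
Round up: n = 1860

Answer: n = 1860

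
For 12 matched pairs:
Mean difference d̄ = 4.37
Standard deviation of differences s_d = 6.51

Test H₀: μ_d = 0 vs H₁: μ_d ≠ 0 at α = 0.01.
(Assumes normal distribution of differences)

Answer: t = 2.3253, fail to reject H₀

Derivation:
df = n - 1 = 11
SE = s_d/√n = 6.51/√12 = 1.8793
t = d̄/SE = 4.37/1.8793 = 2.3253
Critical value: t_{0.005,11} = ±3.106
p-value ≈ 0.0402
Decision: fail to reject H₀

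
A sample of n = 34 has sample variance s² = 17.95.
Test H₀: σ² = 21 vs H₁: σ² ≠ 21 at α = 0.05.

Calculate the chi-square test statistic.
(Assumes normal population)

Answer: χ² = 28.2071, fail to reject H₀

Derivation:
df = n - 1 = 33
χ² = (n-1)s²/σ₀² = 33×17.95/21 = 28.2071
Critical values: χ²_{0.975,33} = 19.047, χ²_{0.025,33} = 50.725
Rejection region: χ² < 19.047 or χ² > 50.725
Decision: fail to reject H₀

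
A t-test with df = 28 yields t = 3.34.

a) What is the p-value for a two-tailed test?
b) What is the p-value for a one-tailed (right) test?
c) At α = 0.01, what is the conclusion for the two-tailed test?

Answer: a) 0.0024, b) 0.0012, c) reject H₀

Derivation:
Using t-distribution with df = 28:
a) Two-tailed: p = 2×P(T > 3.34) = 0.0024
b) One-tailed: p = P(T > 3.34) = 0.0012
c) 0.0024 < 0.01, reject H₀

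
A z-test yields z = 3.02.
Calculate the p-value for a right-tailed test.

For z = 3.02:
p = P(Z > 3.02) = 1 - Φ(3.02) = 0.0013

Answer: p-value ≈ 0.0013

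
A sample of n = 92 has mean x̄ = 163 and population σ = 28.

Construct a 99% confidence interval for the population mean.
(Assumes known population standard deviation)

Answer: (155.4801, 170.5199)

Derivation:
Confidence level: 99%, α = 0.01
z_0.005 = 2.576
SE = σ/√n = 28/√92 = 2.9192
Margin of error = 2.576 × 2.9192 = 7.5199
CI: x̄ ± margin = 163 ± 7.5199
CI: (155.4801, 170.5199)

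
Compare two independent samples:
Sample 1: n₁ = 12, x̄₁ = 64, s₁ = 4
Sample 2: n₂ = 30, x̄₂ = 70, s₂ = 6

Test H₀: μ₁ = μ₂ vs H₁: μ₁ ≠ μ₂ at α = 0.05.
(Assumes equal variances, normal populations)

Pooled variance: s²_p = [11×4² + 29×6²]/(40) = 30.5000
s_p = 5.5227
SE = s_p×√(1/n₁ + 1/n₂) = 5.5227×√(1/12 + 1/30) = 1.8864
t = (x̄₁ - x̄₂)/SE = (64 - 70)/1.8864 = -3.1807
df = 40, t-critical = ±2.021
Decision: reject H₀

Answer: t = -3.1807, reject H₀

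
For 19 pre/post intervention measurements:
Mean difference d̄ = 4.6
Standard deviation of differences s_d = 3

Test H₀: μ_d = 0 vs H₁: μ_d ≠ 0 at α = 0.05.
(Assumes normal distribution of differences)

df = n - 1 = 18
SE = s_d/√n = 3/√19 = 0.6882
t = d̄/SE = 4.6/0.6882 = 6.6841
Critical value: t_{0.025,18} = ±2.101
p-value < 0.0001
Decision: reject H₀

Answer: t = 6.6841, reject H₀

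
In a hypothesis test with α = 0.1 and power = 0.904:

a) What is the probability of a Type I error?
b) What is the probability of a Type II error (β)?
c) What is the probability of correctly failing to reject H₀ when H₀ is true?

a) Type I error probability = α = 0.1
b) Power = P(reject H₀ | H₁ true) = 1 - β = 0.904, so Type II error probability = β = 1 - Power = 0.096
c) P(fail to reject H₀ | H₀ true) = 1 - α = 0.9

Answer: a) 0.1, b) 0.096, c) 0.9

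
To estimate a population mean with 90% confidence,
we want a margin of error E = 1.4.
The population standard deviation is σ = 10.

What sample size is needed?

z_0.05 = 1.645
n = (z×σ/E)² = (1.645×10/1.4)²
n = 138.0625
Round up: n = 139

Answer: n = 139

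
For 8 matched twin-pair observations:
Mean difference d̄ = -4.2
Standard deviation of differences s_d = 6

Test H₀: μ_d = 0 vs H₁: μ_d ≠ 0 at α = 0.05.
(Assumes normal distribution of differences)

df = n - 1 = 7
SE = s_d/√n = 6/√8 = 2.1213
t = d̄/SE = -4.2/2.1213 = -1.9799
Critical value: t_{0.025,7} = ±2.365
p-value ≈ 0.0882
Decision: fail to reject H₀

Answer: t = -1.9799, fail to reject H₀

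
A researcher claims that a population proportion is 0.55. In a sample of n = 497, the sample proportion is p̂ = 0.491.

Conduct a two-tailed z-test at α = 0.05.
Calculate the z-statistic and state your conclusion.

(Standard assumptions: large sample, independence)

Answer: z = -2.6438, reject H₀

Derivation:
H₀: p = 0.55, H₁: p ≠ 0.55
Standard error: SE = √(p₀(1-p₀)/n) = √(0.55×0.45/497) = 0.022316
z-statistic: z = (p̂ - p₀)/SE = (0.491 - 0.55)/0.022316 = -2.6438
Critical value: z_0.025 = ±1.960
p-value = 0.0082
Decision: reject H₀ at α = 0.05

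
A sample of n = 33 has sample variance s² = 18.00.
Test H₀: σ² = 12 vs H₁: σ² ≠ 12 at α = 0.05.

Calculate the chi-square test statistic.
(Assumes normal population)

Answer: χ² = 48.0000, fail to reject H₀

Derivation:
df = n - 1 = 32
χ² = (n-1)s²/σ₀² = 32×18.00/12 = 48.0000
Critical values: χ²_{0.975,32} = 18.291, χ²_{0.025,32} = 49.480
Rejection region: χ² < 18.291 or χ² > 49.480
Decision: fail to reject H₀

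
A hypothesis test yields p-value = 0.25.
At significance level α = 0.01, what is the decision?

Answer: fail to reject H₀

Derivation:
Compare p-value to α:
0.25 ≥ 0.01
Decision: fail to reject H₀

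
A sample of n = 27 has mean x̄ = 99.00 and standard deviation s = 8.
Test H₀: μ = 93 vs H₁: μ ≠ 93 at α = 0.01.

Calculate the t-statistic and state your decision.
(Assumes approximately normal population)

Answer: t = 3.8971, reject H₀

Derivation:
df = n - 1 = 26
SE = s/√n = 8/√27 = 1.5396
t = (x̄ - μ₀)/SE = (99.00 - 93)/1.5396 = 3.8971
Critical value: t_{0.005,26} = ±2.779
p-value ≈ 0.0006
Decision: reject H₀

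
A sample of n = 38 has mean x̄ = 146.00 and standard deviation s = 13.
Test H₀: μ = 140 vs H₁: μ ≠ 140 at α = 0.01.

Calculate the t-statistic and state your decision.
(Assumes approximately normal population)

Answer: t = 2.8451, reject H₀

Derivation:
df = n - 1 = 37
SE = s/√n = 13/√38 = 2.1089
t = (x̄ - μ₀)/SE = (146.00 - 140)/2.1089 = 2.8451
Critical value: t_{0.005,37} = ±2.715
p-value ≈ 0.0072
Decision: reject H₀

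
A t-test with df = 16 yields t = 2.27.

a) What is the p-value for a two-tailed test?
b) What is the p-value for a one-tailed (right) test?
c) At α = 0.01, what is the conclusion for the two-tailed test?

Answer: a) 0.0374, b) 0.0187, c) fail to reject H₀

Derivation:
Using t-distribution with df = 16:
a) Two-tailed: p = 2×P(T > 2.27) = 0.0374
b) One-tailed: p = P(T > 2.27) = 0.0187
c) 0.0374 ≥ 0.01, fail to reject H₀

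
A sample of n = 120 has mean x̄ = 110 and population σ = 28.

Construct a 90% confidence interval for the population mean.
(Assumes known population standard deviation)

Answer: (105.7954, 114.2046)

Derivation:
Confidence level: 90%, α = 0.1
z_0.05 = 1.645
SE = σ/√n = 28/√120 = 2.5560
Margin of error = 1.645 × 2.5560 = 4.2046
CI: x̄ ± margin = 110 ± 4.2046
CI: (105.7954, 114.2046)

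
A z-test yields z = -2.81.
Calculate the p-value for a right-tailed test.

Answer: p-value ≈ 0.9975

Derivation:
For z = -2.81:
p = P(Z > -2.81) = 1 - Φ(-2.81) = 0.9975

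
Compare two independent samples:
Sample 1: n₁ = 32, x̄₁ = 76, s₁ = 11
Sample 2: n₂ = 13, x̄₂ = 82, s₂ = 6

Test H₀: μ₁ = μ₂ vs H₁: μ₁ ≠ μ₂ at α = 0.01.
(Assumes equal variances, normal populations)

Answer: t = -1.8496, fail to reject H₀

Derivation:
Pooled variance: s²_p = [31×11² + 12×6²]/(43) = 97.2791
s_p = 9.8630
SE = s_p×√(1/n₁ + 1/n₂) = 9.8630×√(1/32 + 1/13) = 3.2439
t = (x̄₁ - x̄₂)/SE = (76 - 82)/3.2439 = -1.8496
df = 43, t-critical = ±2.695
Decision: fail to reject H₀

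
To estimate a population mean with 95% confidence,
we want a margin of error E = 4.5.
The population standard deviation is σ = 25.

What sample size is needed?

Answer: n = 119

Derivation:
z_0.025 = 1.960
n = (z×σ/E)² = (1.960×25/4.5)²
n = 118.5679
Round up: n = 119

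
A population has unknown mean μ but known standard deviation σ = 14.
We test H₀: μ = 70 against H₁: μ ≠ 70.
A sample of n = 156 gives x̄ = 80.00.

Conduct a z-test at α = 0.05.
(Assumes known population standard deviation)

Answer: z = 8.9214, reject H₀

Derivation:
Standard error: SE = σ/√n = 14/√156 = 1.1209
z-statistic: z = (x̄ - μ₀)/SE = (80.00 - 70)/1.1209 = 8.9214
Critical value: ±1.960
p-value < 0.0001
Decision: reject H₀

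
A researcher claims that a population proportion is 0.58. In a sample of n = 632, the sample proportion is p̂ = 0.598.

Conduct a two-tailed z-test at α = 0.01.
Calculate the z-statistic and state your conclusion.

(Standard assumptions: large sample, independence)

H₀: p = 0.58, H₁: p ≠ 0.58
Standard error: SE = √(p₀(1-p₀)/n) = √(0.58×0.42/632) = 0.019633
z-statistic: z = (p̂ - p₀)/SE = (0.598 - 0.58)/0.019633 = 0.9168
Critical value: z_0.005 = ±2.576
p-value = 0.3592
Decision: fail to reject H₀ at α = 0.01

Answer: z = 0.9168, fail to reject H₀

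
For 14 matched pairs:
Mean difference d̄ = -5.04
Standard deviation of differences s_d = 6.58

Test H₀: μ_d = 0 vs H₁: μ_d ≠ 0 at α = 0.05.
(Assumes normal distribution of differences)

Answer: t = -2.8659, reject H₀

Derivation:
df = n - 1 = 13
SE = s_d/√n = 6.58/√14 = 1.7586
t = d̄/SE = -5.04/1.7586 = -2.8659
Critical value: t_{0.025,13} = ±2.160
p-value ≈ 0.0132
Decision: reject H₀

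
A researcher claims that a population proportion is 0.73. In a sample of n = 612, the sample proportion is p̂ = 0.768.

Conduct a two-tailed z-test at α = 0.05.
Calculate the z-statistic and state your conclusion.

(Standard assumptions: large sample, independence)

H₀: p = 0.73, H₁: p ≠ 0.73
Standard error: SE = √(p₀(1-p₀)/n) = √(0.73×0.27/612) = 0.017946
z-statistic: z = (p̂ - p₀)/SE = (0.768 - 0.73)/0.017946 = 2.1175
Critical value: z_0.025 = ±1.960
p-value = 0.0342
Decision: reject H₀ at α = 0.05

Answer: z = 2.1175, reject H₀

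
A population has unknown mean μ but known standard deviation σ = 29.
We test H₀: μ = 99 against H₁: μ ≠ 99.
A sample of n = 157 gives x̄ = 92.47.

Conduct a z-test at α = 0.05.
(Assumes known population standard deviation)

Answer: z = -2.8213, reject H₀

Derivation:
Standard error: SE = σ/√n = 29/√157 = 2.3145
z-statistic: z = (x̄ - μ₀)/SE = (92.47 - 99)/2.3145 = -2.8213
Critical value: ±1.960
p-value = 0.0048
Decision: reject H₀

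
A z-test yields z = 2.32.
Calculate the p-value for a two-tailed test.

Answer: p-value ≈ 0.0203

Derivation:
For z = 2.32:
p = 2×P(Z > |2.32|) = 2×(1 - Φ(2.32)) = 0.0203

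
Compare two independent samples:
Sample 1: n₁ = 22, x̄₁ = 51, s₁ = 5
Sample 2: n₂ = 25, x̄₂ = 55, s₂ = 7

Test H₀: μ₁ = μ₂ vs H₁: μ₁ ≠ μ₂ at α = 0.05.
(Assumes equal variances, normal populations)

Answer: t = -2.2256, reject H₀

Derivation:
Pooled variance: s²_p = [21×5² + 24×7²]/(45) = 37.8000
s_p = 6.1482
SE = s_p×√(1/n₁ + 1/n₂) = 6.1482×√(1/22 + 1/25) = 1.7973
t = (x̄₁ - x̄₂)/SE = (51 - 55)/1.7973 = -2.2256
df = 45, t-critical = ±2.014
Decision: reject H₀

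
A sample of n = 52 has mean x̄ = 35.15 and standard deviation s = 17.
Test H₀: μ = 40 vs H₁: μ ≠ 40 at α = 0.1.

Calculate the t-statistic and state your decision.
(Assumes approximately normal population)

df = n - 1 = 51
SE = s/√n = 17/√52 = 2.3575
t = (x̄ - μ₀)/SE = (35.15 - 40)/2.3575 = -2.0573
Critical value: t_{0.05,51} = ±1.675
p-value ≈ 0.0448
Decision: reject H₀

Answer: t = -2.0573, reject H₀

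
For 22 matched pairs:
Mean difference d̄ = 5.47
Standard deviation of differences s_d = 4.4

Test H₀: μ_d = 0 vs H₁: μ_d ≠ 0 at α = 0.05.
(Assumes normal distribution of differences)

df = n - 1 = 21
SE = s_d/√n = 4.4/√22 = 0.9381
t = d̄/SE = 5.47/0.9381 = 5.8309
Critical value: t_{0.025,21} = ±2.080
p-value < 0.0001
Decision: reject H₀

Answer: t = 5.8309, reject H₀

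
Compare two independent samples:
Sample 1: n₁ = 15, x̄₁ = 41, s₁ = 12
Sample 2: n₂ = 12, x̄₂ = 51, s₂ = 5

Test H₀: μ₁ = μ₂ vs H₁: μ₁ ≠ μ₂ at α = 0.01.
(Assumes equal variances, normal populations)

Pooled variance: s²_p = [14×12² + 11×5²]/(25) = 91.6400
s_p = 9.5729
SE = s_p×√(1/n₁ + 1/n₂) = 9.5729×√(1/15 + 1/12) = 3.7076
t = (x̄₁ - x̄₂)/SE = (41 - 51)/3.7076 = -2.6972
df = 25, t-critical = ±2.787
Decision: fail to reject H₀

Answer: t = -2.6972, fail to reject H₀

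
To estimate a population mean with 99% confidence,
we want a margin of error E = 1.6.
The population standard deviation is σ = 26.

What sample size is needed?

Answer: n = 1753

Derivation:
z_0.005 = 2.576
n = (z×σ/E)² = (2.576×26/1.6)²
n = 1752.2596
Round up: n = 1753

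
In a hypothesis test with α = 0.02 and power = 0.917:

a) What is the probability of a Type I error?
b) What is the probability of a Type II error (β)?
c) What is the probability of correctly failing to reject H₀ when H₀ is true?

a) Type I error probability = α = 0.02
b) Power = P(reject H₀ | H₁ true) = 1 - β = 0.917, so Type II error probability = β = 1 - Power = 0.083
c) P(fail to reject H₀ | H₀ true) = 1 - α = 0.98

Answer: a) 0.02, b) 0.083, c) 0.98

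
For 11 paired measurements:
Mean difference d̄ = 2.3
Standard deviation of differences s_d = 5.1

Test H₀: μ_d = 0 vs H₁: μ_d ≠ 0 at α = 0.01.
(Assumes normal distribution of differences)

Answer: t = 1.4957, fail to reject H₀

Derivation:
df = n - 1 = 10
SE = s_d/√n = 5.1/√11 = 1.5377
t = d̄/SE = 2.3/1.5377 = 1.4957
Critical value: t_{0.005,10} = ±3.169
p-value ≈ 0.1656
Decision: fail to reject H₀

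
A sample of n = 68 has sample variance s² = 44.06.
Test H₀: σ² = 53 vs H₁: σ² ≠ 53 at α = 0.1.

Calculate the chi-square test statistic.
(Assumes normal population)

Answer: χ² = 55.6985, fail to reject H₀

Derivation:
df = n - 1 = 67
χ² = (n-1)s²/σ₀² = 67×44.06/53 = 55.6985
Critical values: χ²_{0.95,67} = 49.162, χ²_{0.05,67} = 87.108
Rejection region: χ² < 49.162 or χ² > 87.108
Decision: fail to reject H₀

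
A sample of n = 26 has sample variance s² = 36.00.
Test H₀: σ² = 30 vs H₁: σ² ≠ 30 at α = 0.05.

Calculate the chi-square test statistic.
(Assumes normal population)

df = n - 1 = 25
χ² = (n-1)s²/σ₀² = 25×36.00/30 = 30.0000
Critical values: χ²_{0.975,25} = 13.120, χ²_{0.025,25} = 40.646
Rejection region: χ² < 13.120 or χ² > 40.646
Decision: fail to reject H₀

Answer: χ² = 30.0000, fail to reject H₀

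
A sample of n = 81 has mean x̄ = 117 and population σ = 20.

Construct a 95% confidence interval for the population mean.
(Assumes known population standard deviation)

Answer: (112.6445, 121.3555)

Derivation:
Confidence level: 95%, α = 0.05
z_0.025 = 1.960
SE = σ/√n = 20/√81 = 2.2222
Margin of error = 1.960 × 2.2222 = 4.3555
CI: x̄ ± margin = 117 ± 4.3555
CI: (112.6445, 121.3555)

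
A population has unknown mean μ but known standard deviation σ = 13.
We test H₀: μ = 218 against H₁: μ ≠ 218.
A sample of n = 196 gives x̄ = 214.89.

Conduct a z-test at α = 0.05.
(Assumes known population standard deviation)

Standard error: SE = σ/√n = 13/√196 = 0.9286
z-statistic: z = (x̄ - μ₀)/SE = (214.89 - 218)/0.9286 = -3.3491
Critical value: ±1.960
p-value = 0.0008
Decision: reject H₀

Answer: z = -3.3491, reject H₀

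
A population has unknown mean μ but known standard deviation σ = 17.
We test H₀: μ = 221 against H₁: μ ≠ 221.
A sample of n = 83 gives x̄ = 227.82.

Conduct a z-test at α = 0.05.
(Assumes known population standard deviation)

Answer: z = 3.6549, reject H₀

Derivation:
Standard error: SE = σ/√n = 17/√83 = 1.8660
z-statistic: z = (x̄ - μ₀)/SE = (227.82 - 221)/1.8660 = 3.6549
Critical value: ±1.960
p-value = 0.0003
Decision: reject H₀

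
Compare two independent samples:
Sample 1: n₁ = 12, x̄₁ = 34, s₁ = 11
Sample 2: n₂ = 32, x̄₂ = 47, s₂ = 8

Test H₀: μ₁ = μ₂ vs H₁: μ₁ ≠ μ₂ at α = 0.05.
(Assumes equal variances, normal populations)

Answer: t = -4.3228, reject H₀

Derivation:
Pooled variance: s²_p = [11×11² + 31×8²]/(42) = 78.9286
s_p = 8.8842
SE = s_p×√(1/n₁ + 1/n₂) = 8.8842×√(1/12 + 1/32) = 3.0073
t = (x̄₁ - x̄₂)/SE = (34 - 47)/3.0073 = -4.3228
df = 42, t-critical = ±2.018
Decision: reject H₀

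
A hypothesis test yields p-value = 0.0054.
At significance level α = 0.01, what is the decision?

Compare p-value to α:
0.0054 < 0.01
Decision: reject H₀

Answer: reject H₀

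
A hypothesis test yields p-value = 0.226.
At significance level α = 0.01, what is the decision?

Compare p-value to α:
0.226 ≥ 0.01
Decision: fail to reject H₀

Answer: fail to reject H₀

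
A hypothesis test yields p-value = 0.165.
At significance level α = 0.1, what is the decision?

Compare p-value to α:
0.165 ≥ 0.1
Decision: fail to reject H₀

Answer: fail to reject H₀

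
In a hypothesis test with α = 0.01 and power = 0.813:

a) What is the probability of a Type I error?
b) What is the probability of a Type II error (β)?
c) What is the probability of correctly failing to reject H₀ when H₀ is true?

Answer: a) 0.01, b) 0.187, c) 0.99

Derivation:
a) Type I error probability = α = 0.01
b) Power = P(reject H₀ | H₁ true) = 1 - β = 0.813, so Type II error probability = β = 1 - Power = 0.187
c) P(fail to reject H₀ | H₀ true) = 1 - α = 0.99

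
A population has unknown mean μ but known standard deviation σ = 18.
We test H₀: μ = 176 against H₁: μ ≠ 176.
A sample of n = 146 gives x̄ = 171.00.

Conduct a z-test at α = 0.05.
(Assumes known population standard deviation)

Answer: z = -3.3564, reject H₀

Derivation:
Standard error: SE = σ/√n = 18/√146 = 1.4897
z-statistic: z = (x̄ - μ₀)/SE = (171.00 - 176)/1.4897 = -3.3564
Critical value: ±1.960
p-value = 0.0008
Decision: reject H₀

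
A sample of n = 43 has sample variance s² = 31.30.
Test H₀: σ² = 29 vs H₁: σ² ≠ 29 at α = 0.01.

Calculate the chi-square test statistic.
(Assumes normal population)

df = n - 1 = 42
χ² = (n-1)s²/σ₀² = 42×31.30/29 = 45.3310
Critical values: χ²_{0.995,42} = 22.138, χ²_{0.005,42} = 69.336
Rejection region: χ² < 22.138 or χ² > 69.336
Decision: fail to reject H₀

Answer: χ² = 45.3310, fail to reject H₀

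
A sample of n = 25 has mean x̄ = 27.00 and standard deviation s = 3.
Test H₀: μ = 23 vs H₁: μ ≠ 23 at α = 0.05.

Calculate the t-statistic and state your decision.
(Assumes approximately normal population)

Answer: t = 6.6667, reject H₀

Derivation:
df = n - 1 = 24
SE = s/√n = 3/√25 = 0.6000
t = (x̄ - μ₀)/SE = (27.00 - 23)/0.6000 = 6.6667
Critical value: t_{0.025,24} = ±2.064
p-value < 0.0001
Decision: reject H₀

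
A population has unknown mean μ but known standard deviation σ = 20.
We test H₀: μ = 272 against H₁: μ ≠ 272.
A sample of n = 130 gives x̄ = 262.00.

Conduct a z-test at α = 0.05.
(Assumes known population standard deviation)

Answer: z = -5.7009, reject H₀

Derivation:
Standard error: SE = σ/√n = 20/√130 = 1.7541
z-statistic: z = (x̄ - μ₀)/SE = (262.00 - 272)/1.7541 = -5.7009
Critical value: ±1.960
p-value < 0.0001
Decision: reject H₀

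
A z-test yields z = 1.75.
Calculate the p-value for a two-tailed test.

For z = 1.75:
p = 2×P(Z > |1.75|) = 2×(1 - Φ(1.75)) = 0.0801

Answer: p-value ≈ 0.0801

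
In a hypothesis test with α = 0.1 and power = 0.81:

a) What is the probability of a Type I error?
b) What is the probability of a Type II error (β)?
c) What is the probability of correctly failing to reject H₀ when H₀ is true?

Answer: a) 0.1, b) 0.19, c) 0.9

Derivation:
a) Type I error probability = α = 0.1
b) Power = P(reject H₀ | H₁ true) = 1 - β = 0.81, so Type II error probability = β = 1 - Power = 0.19
c) P(fail to reject H₀ | H₀ true) = 1 - α = 0.9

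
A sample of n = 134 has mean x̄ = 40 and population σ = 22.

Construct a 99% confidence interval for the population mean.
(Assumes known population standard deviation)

Confidence level: 99%, α = 0.01
z_0.005 = 2.576
SE = σ/√n = 22/√134 = 1.9005
Margin of error = 2.576 × 1.9005 = 4.8957
CI: x̄ ± margin = 40 ± 4.8957
CI: (35.1043, 44.8957)

Answer: (35.1043, 44.8957)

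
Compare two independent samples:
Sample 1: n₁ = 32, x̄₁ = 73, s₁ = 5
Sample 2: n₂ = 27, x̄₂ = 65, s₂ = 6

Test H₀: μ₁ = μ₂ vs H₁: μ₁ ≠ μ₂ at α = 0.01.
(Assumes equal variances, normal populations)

Pooled variance: s²_p = [31×5² + 26×6²]/(57) = 30.0175
s_p = 5.4788
SE = s_p×√(1/n₁ + 1/n₂) = 5.4788×√(1/32 + 1/27) = 1.4317
t = (x̄₁ - x̄₂)/SE = (73 - 65)/1.4317 = 5.5878
df = 57, t-critical = ±2.665
Decision: reject H₀

Answer: t = 5.5878, reject H₀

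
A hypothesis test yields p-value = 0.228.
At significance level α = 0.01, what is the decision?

Compare p-value to α:
0.228 ≥ 0.01
Decision: fail to reject H₀

Answer: fail to reject H₀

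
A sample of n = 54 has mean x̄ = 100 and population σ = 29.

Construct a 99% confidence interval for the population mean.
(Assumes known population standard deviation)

Confidence level: 99%, α = 0.01
z_0.005 = 2.576
SE = σ/√n = 29/√54 = 3.9464
Margin of error = 2.576 × 3.9464 = 10.1659
CI: x̄ ± margin = 100 ± 10.1659
CI: (89.8341, 110.1659)

Answer: (89.8341, 110.1659)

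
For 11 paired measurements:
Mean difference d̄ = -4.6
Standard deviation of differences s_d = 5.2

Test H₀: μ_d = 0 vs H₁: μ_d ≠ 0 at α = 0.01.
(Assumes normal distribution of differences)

df = n - 1 = 10
SE = s_d/√n = 5.2/√11 = 1.5679
t = d̄/SE = -4.6/1.5679 = -2.9339
Critical value: t_{0.005,10} = ±3.169
p-value ≈ 0.0149
Decision: fail to reject H₀

Answer: t = -2.9339, fail to reject H₀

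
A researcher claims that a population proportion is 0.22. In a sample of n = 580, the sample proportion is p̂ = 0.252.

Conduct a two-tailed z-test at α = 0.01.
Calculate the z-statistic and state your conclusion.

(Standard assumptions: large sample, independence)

Answer: z = 1.8604, fail to reject H₀

Derivation:
H₀: p = 0.22, H₁: p ≠ 0.22
Standard error: SE = √(p₀(1-p₀)/n) = √(0.22×0.78/580) = 0.017201
z-statistic: z = (p̂ - p₀)/SE = (0.252 - 0.22)/0.017201 = 1.8604
Critical value: z_0.005 = ±2.576
p-value = 0.0628
Decision: fail to reject H₀ at α = 0.01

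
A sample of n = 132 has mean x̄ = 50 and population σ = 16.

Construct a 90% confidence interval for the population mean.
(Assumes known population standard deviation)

Confidence level: 90%, α = 0.1
z_0.05 = 1.645
SE = σ/√n = 16/√132 = 1.3926
Margin of error = 1.645 × 1.3926 = 2.2908
CI: x̄ ± margin = 50 ± 2.2908
CI: (47.7092, 52.2908)

Answer: (47.7092, 52.2908)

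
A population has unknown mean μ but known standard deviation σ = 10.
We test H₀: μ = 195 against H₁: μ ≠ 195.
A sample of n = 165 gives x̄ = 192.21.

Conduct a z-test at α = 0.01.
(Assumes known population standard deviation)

Answer: z = -3.5838, reject H₀

Derivation:
Standard error: SE = σ/√n = 10/√165 = 0.7785
z-statistic: z = (x̄ - μ₀)/SE = (192.21 - 195)/0.7785 = -3.5838
Critical value: ±2.576
p-value = 0.0003
Decision: reject H₀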